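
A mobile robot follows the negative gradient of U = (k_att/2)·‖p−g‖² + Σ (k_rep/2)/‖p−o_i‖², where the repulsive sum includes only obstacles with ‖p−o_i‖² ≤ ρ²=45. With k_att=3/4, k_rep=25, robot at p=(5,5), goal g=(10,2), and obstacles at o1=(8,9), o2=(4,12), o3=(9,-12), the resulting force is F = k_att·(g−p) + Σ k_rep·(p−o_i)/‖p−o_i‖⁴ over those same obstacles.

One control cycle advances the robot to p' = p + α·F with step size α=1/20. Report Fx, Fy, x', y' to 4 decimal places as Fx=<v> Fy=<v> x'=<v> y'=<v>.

Fx=3.6300 Fy=-2.4100 x'=5.1815 y'=4.8795

F_att = 3/4·(g−p) = 3/4·(5,-3) = (3.7500,-2.2500)
o1: d²=25 ≤ ρ²=45; F_rep = 25·(-3,-4)/25² = (-0.1200,-0.1600)
o2: d²=50 > ρ²=45 → inactive
o3: d²=305 > ρ²=45 → inactive
F = F_att + ΣF_rep = (3.6300,-2.4100)
p' = p + 1/20·F = (5.1815,4.8795)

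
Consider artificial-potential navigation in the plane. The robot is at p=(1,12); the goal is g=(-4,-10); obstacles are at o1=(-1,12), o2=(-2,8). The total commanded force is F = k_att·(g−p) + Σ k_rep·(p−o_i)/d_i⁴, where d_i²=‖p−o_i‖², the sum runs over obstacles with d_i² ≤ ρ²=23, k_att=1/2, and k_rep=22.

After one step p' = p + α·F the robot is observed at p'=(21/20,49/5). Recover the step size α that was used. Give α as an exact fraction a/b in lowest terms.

F_att = 1/2·(g−p) = 1/2·(-5,-22) = (-2.5000,-11.0000)
o1: d²=4 ≤ ρ²=23; F_rep = 22·(2,0)/4² = (2.7500,0.0000)
o2: d²=25 > ρ²=23 → inactive
F = F_att + ΣF_rep = (0.2500,-11.0000)
Δp = p'−p = (0.0500,-2.2000); α = Δx/Fx = (1/20) / (1/4) = 1/5
check: Δy/Fy = (-11/5) / (-11) = 1/5 ✓

α = 1/5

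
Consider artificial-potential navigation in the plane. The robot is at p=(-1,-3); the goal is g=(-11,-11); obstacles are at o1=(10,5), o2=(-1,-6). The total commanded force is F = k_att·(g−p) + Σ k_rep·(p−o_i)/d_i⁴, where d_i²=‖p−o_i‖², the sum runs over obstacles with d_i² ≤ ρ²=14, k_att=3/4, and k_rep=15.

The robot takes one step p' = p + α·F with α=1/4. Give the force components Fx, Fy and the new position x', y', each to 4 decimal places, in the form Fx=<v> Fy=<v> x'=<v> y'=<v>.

F_att = 3/4·(g−p) = 3/4·(-10,-8) = (-7.5000,-6.0000)
o1: d²=185 > ρ²=14 → inactive
o2: d²=9 ≤ ρ²=14; F_rep = 15·(0,3)/9² = (0.0000,0.5556)
F = F_att + ΣF_rep = (-7.5000,-5.4444)
p' = p + 1/4·F = (-2.8750,-4.3611)

Fx=-7.5000 Fy=-5.4444 x'=-2.8750 y'=-4.3611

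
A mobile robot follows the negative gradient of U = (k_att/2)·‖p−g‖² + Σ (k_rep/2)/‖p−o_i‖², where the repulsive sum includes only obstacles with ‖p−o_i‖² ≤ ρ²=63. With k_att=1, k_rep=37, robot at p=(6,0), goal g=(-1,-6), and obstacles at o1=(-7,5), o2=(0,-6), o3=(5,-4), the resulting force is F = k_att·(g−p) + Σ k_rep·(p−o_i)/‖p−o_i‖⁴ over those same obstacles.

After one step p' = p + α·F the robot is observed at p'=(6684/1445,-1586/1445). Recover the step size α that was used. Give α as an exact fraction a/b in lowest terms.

F_att = 1·(g−p) = 1·(-7,-6) = (-7.0000,-6.0000)
o1: d²=194 > ρ²=63 → inactive
o2: d²=72 > ρ²=63 → inactive
o3: d²=17 ≤ ρ²=63; F_rep = 37·(1,4)/17² = (0.1280,0.5121)
F = F_att + ΣF_rep = (-6.8720,-5.4879)
Δp = p'−p = (-1.3744,-1.0976); α = Δx/Fx = (-1986/1445) / (-1986/289) = 1/5
check: Δy/Fy = (-1586/1445) / (-1586/289) = 1/5 ✓

α = 1/5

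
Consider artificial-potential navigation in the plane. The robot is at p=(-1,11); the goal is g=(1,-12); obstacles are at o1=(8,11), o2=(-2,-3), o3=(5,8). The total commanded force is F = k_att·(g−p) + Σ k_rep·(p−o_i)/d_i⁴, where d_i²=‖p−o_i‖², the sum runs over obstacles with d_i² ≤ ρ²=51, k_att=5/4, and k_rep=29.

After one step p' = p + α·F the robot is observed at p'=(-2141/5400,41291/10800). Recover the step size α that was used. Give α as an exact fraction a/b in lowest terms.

F_att = 5/4·(g−p) = 5/4·(2,-23) = (2.5000,-28.7500)
o1: d²=81 > ρ²=51 → inactive
o2: d²=197 > ρ²=51 → inactive
o3: d²=45 ≤ ρ²=51; F_rep = 29·(-6,3)/45² = (-0.0859,0.0430)
F = F_att + ΣF_rep = (2.4141,-28.7070)
Δp = p'−p = (0.6035,-7.1768); α = Δx/Fx = (3259/5400) / (3259/1350) = 1/4
check: Δy/Fy = (-77509/10800) / (-77509/2700) = 1/4 ✓

α = 1/4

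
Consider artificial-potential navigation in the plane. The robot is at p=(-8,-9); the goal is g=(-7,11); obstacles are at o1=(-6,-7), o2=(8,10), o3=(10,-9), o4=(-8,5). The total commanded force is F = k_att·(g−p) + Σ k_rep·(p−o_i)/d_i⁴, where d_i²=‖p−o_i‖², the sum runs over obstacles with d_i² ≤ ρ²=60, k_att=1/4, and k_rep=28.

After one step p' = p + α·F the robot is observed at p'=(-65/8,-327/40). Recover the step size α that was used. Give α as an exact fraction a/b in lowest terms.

F_att = 1/4·(g−p) = 1/4·(1,20) = (0.2500,5.0000)
o1: d²=8 ≤ ρ²=60; F_rep = 28·(-2,-2)/8² = (-0.8750,-0.8750)
o2: d²=617 > ρ²=60 → inactive
o3: d²=324 > ρ²=60 → inactive
o4: d²=196 > ρ²=60 → inactive
F = F_att + ΣF_rep = (-0.6250,4.1250)
Δp = p'−p = (-0.1250,0.8250); α = Δx/Fx = (-1/8) / (-5/8) = 1/5
check: Δy/Fy = (33/40) / (33/8) = 1/5 ✓

α = 1/5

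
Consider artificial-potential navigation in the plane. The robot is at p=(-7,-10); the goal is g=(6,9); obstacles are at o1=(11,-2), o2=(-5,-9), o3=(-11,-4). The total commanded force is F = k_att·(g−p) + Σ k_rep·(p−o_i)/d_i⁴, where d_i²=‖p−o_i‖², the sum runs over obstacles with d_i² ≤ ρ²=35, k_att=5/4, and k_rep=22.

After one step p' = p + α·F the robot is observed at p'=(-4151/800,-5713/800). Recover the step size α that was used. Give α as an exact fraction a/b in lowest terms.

F_att = 5/4·(g−p) = 5/4·(13,19) = (16.2500,23.7500)
o1: d²=388 > ρ²=35 → inactive
o2: d²=5 ≤ ρ²=35; F_rep = 22·(-2,-1)/5² = (-1.7600,-0.8800)
o3: d²=52 > ρ²=35 → inactive
F = F_att + ΣF_rep = (14.4900,22.8700)
Δp = p'−p = (1.8113,2.8588); α = Δx/Fx = (1449/800) / (1449/100) = 1/8
check: Δy/Fy = (2287/800) / (2287/100) = 1/8 ✓

α = 1/8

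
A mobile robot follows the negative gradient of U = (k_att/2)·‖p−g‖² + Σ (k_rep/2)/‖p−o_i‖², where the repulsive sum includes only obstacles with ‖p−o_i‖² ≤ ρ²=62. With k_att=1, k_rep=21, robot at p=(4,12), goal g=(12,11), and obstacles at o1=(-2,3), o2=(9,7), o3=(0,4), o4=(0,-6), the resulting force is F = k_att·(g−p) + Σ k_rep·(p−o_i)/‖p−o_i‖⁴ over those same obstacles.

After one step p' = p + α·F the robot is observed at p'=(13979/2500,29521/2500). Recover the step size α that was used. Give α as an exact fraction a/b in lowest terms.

F_att = 1·(g−p) = 1·(8,-1) = (8.0000,-1.0000)
o1: d²=117 > ρ²=62 → inactive
o2: d²=50 ≤ ρ²=62; F_rep = 21·(-5,5)/50² = (-0.0420,0.0420)
o3: d²=80 > ρ²=62 → inactive
o4: d²=340 > ρ²=62 → inactive
F = F_att + ΣF_rep = (7.9580,-0.9580)
Δp = p'−p = (1.5916,-0.1916); α = Δx/Fx = (3979/2500) / (3979/500) = 1/5
check: Δy/Fy = (-479/2500) / (-479/500) = 1/5 ✓

α = 1/5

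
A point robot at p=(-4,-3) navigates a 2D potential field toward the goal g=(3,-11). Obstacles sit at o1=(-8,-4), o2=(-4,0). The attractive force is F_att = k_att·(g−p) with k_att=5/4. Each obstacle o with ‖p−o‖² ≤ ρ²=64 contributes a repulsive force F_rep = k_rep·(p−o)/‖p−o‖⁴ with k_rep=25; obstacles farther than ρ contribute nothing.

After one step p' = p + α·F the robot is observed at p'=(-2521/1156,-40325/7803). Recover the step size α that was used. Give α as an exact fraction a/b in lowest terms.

F_att = 5/4·(g−p) = 5/4·(7,-8) = (8.7500,-10.0000)
o1: d²=17 ≤ ρ²=64; F_rep = 25·(4,1)/17² = (0.3460,0.0865)
o2: d²=9 ≤ ρ²=64; F_rep = 25·(0,-3)/9² = (0.0000,-0.9259)
F = F_att + ΣF_rep = (9.0960,-10.8394)
Δp = p'−p = (1.8192,-2.1679); α = Δx/Fx = (2103/1156) / (10515/1156) = 1/5
check: Δy/Fy = (-16916/7803) / (-84580/7803) = 1/5 ✓

α = 1/5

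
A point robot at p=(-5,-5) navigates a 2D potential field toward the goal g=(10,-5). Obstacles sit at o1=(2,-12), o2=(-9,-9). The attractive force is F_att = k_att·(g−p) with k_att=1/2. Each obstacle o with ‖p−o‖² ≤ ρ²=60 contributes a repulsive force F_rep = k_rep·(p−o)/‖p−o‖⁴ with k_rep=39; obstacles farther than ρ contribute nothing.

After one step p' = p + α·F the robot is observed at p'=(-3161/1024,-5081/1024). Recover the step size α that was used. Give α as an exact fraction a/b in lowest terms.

α = 1/4

F_att = 1/2·(g−p) = 1/2·(15,0) = (7.5000,0.0000)
o1: d²=98 > ρ²=60 → inactive
o2: d²=32 ≤ ρ²=60; F_rep = 39·(4,4)/32² = (0.1523,0.1523)
F = F_att + ΣF_rep = (7.6523,0.1523)
Δp = p'−p = (1.9131,0.0381); α = Δx/Fx = (1959/1024) / (1959/256) = 1/4
check: Δy/Fy = (39/1024) / (39/256) = 1/4 ✓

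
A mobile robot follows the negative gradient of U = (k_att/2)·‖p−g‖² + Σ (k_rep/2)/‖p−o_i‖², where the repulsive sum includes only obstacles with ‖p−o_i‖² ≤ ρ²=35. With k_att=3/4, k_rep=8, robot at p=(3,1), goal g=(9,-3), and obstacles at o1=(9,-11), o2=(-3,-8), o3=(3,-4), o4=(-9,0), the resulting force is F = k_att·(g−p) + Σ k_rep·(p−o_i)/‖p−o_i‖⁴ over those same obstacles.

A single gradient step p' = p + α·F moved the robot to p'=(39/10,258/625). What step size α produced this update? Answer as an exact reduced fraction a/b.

F_att = 3/4·(g−p) = 3/4·(6,-4) = (4.5000,-3.0000)
o1: d²=180 > ρ²=35 → inactive
o2: d²=117 > ρ²=35 → inactive
o3: d²=25 ≤ ρ²=35; F_rep = 8·(0,5)/25² = (0.0000,0.0640)
o4: d²=145 > ρ²=35 → inactive
F = F_att + ΣF_rep = (4.5000,-2.9360)
Δp = p'−p = (0.9000,-0.5872); α = Δx/Fx = (9/10) / (9/2) = 1/5
check: Δy/Fy = (-367/625) / (-367/125) = 1/5 ✓

α = 1/5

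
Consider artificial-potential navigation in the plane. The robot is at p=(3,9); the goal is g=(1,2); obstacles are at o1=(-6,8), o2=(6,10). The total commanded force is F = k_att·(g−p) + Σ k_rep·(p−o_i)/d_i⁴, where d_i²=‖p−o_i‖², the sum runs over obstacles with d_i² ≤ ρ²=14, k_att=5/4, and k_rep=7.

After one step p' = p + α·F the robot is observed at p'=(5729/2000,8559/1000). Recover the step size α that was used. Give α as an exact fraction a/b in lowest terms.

α = 1/20

F_att = 5/4·(g−p) = 5/4·(-2,-7) = (-2.5000,-8.7500)
o1: d²=82 > ρ²=14 → inactive
o2: d²=10 ≤ ρ²=14; F_rep = 7·(-3,-1)/10² = (-0.2100,-0.0700)
F = F_att + ΣF_rep = (-2.7100,-8.8200)
Δp = p'−p = (-0.1355,-0.4410); α = Δx/Fx = (-271/2000) / (-271/100) = 1/20
check: Δy/Fy = (-441/1000) / (-441/50) = 1/20 ✓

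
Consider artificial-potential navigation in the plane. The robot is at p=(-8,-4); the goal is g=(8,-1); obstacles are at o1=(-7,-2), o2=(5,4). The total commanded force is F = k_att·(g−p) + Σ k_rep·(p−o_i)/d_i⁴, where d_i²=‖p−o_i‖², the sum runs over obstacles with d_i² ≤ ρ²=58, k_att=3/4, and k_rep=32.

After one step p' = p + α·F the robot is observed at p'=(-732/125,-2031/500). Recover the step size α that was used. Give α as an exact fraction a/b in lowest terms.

F_att = 3/4·(g−p) = 3/4·(16,3) = (12.0000,2.2500)
o1: d²=5 ≤ ρ²=58; F_rep = 32·(-1,-2)/5² = (-1.2800,-2.5600)
o2: d²=233 > ρ²=58 → inactive
F = F_att + ΣF_rep = (10.7200,-0.3100)
Δp = p'−p = (2.1440,-0.0620); α = Δx/Fx = (268/125) / (268/25) = 1/5
check: Δy/Fy = (-31/500) / (-31/100) = 1/5 ✓

α = 1/5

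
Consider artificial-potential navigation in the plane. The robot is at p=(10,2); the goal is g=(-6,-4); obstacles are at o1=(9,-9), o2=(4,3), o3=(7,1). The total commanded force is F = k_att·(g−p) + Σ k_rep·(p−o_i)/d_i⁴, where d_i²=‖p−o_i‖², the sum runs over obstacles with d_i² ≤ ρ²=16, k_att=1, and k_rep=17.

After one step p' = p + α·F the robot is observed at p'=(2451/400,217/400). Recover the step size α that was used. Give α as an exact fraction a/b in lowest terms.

α = 1/4

F_att = 1·(g−p) = 1·(-16,-6) = (-16.0000,-6.0000)
o1: d²=122 > ρ²=16 → inactive
o2: d²=37 > ρ²=16 → inactive
o3: d²=10 ≤ ρ²=16; F_rep = 17·(3,1)/10² = (0.5100,0.1700)
F = F_att + ΣF_rep = (-15.4900,-5.8300)
Δp = p'−p = (-3.8725,-1.4575); α = Δx/Fx = (-1549/400) / (-1549/100) = 1/4
check: Δy/Fy = (-583/400) / (-583/100) = 1/4 ✓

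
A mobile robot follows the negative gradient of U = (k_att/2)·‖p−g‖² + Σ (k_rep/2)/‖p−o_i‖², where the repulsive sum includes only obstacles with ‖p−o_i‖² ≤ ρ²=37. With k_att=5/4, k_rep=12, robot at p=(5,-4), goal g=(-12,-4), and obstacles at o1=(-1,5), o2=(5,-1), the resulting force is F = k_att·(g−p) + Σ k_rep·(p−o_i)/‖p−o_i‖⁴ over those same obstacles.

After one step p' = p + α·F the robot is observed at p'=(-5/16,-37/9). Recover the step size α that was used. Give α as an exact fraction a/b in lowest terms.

α = 1/4

F_att = 5/4·(g−p) = 5/4·(-17,0) = (-21.2500,0.0000)
o1: d²=117 > ρ²=37 → inactive
o2: d²=9 ≤ ρ²=37; F_rep = 12·(0,-3)/9² = (0.0000,-0.4444)
F = F_att + ΣF_rep = (-21.2500,-0.4444)
Δp = p'−p = (-5.3125,-0.1111); α = Δx/Fx = (-85/16) / (-85/4) = 1/4
check: Δy/Fy = (-1/9) / (-4/9) = 1/4 ✓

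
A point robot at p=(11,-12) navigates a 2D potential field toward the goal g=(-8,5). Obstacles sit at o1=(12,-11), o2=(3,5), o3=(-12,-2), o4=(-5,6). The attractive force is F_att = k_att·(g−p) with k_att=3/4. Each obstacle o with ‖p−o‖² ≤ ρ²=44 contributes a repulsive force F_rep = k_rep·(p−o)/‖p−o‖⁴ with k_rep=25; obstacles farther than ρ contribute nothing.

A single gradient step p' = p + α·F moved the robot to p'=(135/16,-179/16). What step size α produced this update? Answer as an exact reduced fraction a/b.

F_att = 3/4·(g−p) = 3/4·(-19,17) = (-14.2500,12.7500)
o1: d²=2 ≤ ρ²=44; F_rep = 25·(-1,-1)/2² = (-6.2500,-6.2500)
o2: d²=353 > ρ²=44 → inactive
o3: d²=629 > ρ²=44 → inactive
o4: d²=580 > ρ²=44 → inactive
F = F_att + ΣF_rep = (-20.5000,6.5000)
Δp = p'−p = (-2.5625,0.8125); α = Δx/Fx = (-41/16) / (-41/2) = 1/8
check: Δy/Fy = (13/16) / (13/2) = 1/8 ✓

α = 1/8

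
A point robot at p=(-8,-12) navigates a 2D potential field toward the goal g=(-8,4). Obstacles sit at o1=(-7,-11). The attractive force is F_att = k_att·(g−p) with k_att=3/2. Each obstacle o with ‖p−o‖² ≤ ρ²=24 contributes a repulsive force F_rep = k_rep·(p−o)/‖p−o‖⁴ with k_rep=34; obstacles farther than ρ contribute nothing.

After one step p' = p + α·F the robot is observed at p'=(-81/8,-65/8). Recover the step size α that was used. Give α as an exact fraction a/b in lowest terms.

α = 1/4

F_att = 3/2·(g−p) = 3/2·(0,16) = (0.0000,24.0000)
o1: d²=2 ≤ ρ²=24; F_rep = 34·(-1,-1)/2² = (-8.5000,-8.5000)
F = F_att + ΣF_rep = (-8.5000,15.5000)
Δp = p'−p = (-2.1250,3.8750); α = Δx/Fx = (-17/8) / (-17/2) = 1/4
check: Δy/Fy = (31/8) / (31/2) = 1/4 ✓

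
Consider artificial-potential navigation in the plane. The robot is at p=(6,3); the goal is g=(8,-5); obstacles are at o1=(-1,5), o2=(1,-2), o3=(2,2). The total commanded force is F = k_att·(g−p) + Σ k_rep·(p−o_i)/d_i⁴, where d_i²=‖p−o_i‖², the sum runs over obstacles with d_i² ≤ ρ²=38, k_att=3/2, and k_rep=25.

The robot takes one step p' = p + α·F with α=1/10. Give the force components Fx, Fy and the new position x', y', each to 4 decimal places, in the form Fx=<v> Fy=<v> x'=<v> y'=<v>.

Fx=3.3460 Fy=-11.9135 x'=6.3346 y'=1.8087

F_att = 3/2·(g−p) = 3/2·(2,-8) = (3.0000,-12.0000)
o1: d²=53 > ρ²=38 → inactive
o2: d²=50 > ρ²=38 → inactive
o3: d²=17 ≤ ρ²=38; F_rep = 25·(4,1)/17² = (0.3460,0.0865)
F = F_att + ΣF_rep = (3.3460,-11.9135)
p' = p + 1/10·F = (6.3346,1.8087)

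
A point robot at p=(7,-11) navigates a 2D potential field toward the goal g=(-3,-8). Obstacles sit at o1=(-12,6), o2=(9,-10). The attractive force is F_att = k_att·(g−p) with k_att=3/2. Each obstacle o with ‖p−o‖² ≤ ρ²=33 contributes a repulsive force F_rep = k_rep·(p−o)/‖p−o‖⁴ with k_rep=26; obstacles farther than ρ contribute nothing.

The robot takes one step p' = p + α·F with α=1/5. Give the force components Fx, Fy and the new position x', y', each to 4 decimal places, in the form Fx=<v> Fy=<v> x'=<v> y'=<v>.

F_att = 3/2·(g−p) = 3/2·(-10,3) = (-15.0000,4.5000)
o1: d²=650 > ρ²=33 → inactive
o2: d²=5 ≤ ρ²=33; F_rep = 26·(-2,-1)/5² = (-2.0800,-1.0400)
F = F_att + ΣF_rep = (-17.0800,3.4600)
p' = p + 1/5·F = (3.5840,-10.3080)

Fx=-17.0800 Fy=3.4600 x'=3.5840 y'=-10.3080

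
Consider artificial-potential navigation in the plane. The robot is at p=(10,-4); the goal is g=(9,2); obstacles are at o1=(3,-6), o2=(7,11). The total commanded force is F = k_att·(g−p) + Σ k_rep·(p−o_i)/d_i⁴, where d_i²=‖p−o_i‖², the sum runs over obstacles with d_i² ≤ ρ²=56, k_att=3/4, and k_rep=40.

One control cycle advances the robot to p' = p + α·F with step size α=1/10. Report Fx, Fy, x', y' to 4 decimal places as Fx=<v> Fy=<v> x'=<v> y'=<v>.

Fx=-0.6503 Fy=4.5285 x'=9.9350 y'=-3.5472

F_att = 3/4·(g−p) = 3/4·(-1,6) = (-0.7500,4.5000)
o1: d²=53 ≤ ρ²=56; F_rep = 40·(7,2)/53² = (0.0997,0.0285)
o2: d²=234 > ρ²=56 → inactive
F = F_att + ΣF_rep = (-0.6503,4.5285)
p' = p + 1/10·F = (9.9350,-3.5472)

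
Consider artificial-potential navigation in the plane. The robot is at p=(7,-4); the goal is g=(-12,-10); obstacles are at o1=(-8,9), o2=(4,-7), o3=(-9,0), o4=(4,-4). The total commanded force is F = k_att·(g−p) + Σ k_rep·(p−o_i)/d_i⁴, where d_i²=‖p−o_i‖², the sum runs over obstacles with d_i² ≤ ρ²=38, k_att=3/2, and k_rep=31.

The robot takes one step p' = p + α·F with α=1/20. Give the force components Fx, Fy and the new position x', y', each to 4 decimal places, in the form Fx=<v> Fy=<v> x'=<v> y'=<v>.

F_att = 3/2·(g−p) = 3/2·(-19,-6) = (-28.5000,-9.0000)
o1: d²=394 > ρ²=38 → inactive
o2: d²=18 ≤ ρ²=38; F_rep = 31·(3,3)/18² = (0.2870,0.2870)
o3: d²=272 > ρ²=38 → inactive
o4: d²=9 ≤ ρ²=38; F_rep = 31·(3,0)/9² = (1.1481,0.0000)
F = F_att + ΣF_rep = (-27.0648,-8.7130)
p' = p + 1/20·F = (5.6468,-4.4356)

Fx=-27.0648 Fy=-8.7130 x'=5.6468 y'=-4.4356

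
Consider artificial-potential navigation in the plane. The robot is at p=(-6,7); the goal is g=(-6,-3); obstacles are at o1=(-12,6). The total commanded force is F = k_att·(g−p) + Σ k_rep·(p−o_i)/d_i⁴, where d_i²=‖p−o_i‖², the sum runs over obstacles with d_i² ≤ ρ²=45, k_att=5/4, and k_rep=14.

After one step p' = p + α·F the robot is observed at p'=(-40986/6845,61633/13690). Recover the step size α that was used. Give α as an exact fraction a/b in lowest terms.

α = 1/5

F_att = 5/4·(g−p) = 5/4·(0,-10) = (0.0000,-12.5000)
o1: d²=37 ≤ ρ²=45; F_rep = 14·(6,1)/37² = (0.0614,0.0102)
F = F_att + ΣF_rep = (0.0614,-12.4898)
Δp = p'−p = (0.0123,-2.4980); α = Δx/Fx = (84/6845) / (84/1369) = 1/5
check: Δy/Fy = (-34197/13690) / (-34197/2738) = 1/5 ✓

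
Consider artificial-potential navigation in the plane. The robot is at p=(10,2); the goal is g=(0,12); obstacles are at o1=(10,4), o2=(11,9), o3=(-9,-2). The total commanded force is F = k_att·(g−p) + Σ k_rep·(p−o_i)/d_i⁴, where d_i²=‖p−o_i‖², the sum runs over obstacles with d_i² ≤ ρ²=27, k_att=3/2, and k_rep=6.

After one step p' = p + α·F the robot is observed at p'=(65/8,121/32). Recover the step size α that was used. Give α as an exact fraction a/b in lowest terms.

α = 1/8

F_att = 3/2·(g−p) = 3/2·(-10,10) = (-15.0000,15.0000)
o1: d²=4 ≤ ρ²=27; F_rep = 6·(0,-2)/4² = (0.0000,-0.7500)
o2: d²=50 > ρ²=27 → inactive
o3: d²=377 > ρ²=27 → inactive
F = F_att + ΣF_rep = (-15.0000,14.2500)
Δp = p'−p = (-1.8750,1.7812); α = Δx/Fx = (-15/8) / (-15) = 1/8
check: Δy/Fy = (57/32) / (57/4) = 1/8 ✓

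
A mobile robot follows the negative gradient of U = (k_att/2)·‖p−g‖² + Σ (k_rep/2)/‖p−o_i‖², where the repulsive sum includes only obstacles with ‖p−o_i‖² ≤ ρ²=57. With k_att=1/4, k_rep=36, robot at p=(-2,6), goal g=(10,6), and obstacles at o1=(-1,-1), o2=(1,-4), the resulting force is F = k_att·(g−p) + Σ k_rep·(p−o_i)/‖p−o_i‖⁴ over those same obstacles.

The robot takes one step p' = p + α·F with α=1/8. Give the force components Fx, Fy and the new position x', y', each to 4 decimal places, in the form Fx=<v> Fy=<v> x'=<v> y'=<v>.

F_att = 1/4·(g−p) = 1/4·(12,0) = (3.0000,0.0000)
o1: d²=50 ≤ ρ²=57; F_rep = 36·(-1,7)/50² = (-0.0144,0.1008)
o2: d²=109 > ρ²=57 → inactive
F = F_att + ΣF_rep = (2.9856,0.1008)
p' = p + 1/8·F = (-1.6268,6.0126)

Fx=2.9856 Fy=0.1008 x'=-1.6268 y'=6.0126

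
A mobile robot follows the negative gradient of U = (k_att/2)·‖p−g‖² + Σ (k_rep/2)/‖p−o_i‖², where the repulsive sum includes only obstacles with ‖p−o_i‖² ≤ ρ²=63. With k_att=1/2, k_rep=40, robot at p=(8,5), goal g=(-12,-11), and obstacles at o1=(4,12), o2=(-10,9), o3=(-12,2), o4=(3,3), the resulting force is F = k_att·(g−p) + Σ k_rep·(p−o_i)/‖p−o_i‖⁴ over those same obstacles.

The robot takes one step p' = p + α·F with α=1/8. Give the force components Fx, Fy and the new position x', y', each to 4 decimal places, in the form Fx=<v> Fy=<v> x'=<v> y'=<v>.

Fx=-9.7622 Fy=-7.9049 x'=6.7797 y'=4.0119

F_att = 1/2·(g−p) = 1/2·(-20,-16) = (-10.0000,-8.0000)
o1: d²=65 > ρ²=63 → inactive
o2: d²=340 > ρ²=63 → inactive
o3: d²=409 > ρ²=63 → inactive
o4: d²=29 ≤ ρ²=63; F_rep = 40·(5,2)/29² = (0.2378,0.0951)
F = F_att + ΣF_rep = (-9.7622,-7.9049)
p' = p + 1/8·F = (6.7797,4.0119)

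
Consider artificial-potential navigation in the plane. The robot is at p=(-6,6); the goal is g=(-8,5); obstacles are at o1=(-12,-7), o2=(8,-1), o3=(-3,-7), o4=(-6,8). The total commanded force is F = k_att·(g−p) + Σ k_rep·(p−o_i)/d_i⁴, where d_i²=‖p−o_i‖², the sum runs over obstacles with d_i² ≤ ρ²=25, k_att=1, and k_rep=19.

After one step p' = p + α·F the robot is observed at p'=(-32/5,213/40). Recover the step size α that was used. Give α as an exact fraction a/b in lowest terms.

α = 1/5

F_att = 1·(g−p) = 1·(-2,-1) = (-2.0000,-1.0000)
o1: d²=205 > ρ²=25 → inactive
o2: d²=245 > ρ²=25 → inactive
o3: d²=178 > ρ²=25 → inactive
o4: d²=4 ≤ ρ²=25; F_rep = 19·(0,-2)/4² = (0.0000,-2.3750)
F = F_att + ΣF_rep = (-2.0000,-3.3750)
Δp = p'−p = (-0.4000,-0.6750); α = Δx/Fx = (-2/5) / (-2) = 1/5
check: Δy/Fy = (-27/40) / (-27/8) = 1/5 ✓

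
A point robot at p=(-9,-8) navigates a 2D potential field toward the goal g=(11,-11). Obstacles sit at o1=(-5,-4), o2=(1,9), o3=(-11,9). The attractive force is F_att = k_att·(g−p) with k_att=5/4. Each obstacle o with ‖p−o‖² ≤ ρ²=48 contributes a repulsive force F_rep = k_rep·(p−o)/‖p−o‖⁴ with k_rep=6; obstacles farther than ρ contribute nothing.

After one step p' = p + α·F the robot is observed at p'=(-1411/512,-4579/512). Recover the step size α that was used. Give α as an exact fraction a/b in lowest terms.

α = 1/4

F_att = 5/4·(g−p) = 5/4·(20,-3) = (25.0000,-3.7500)
o1: d²=32 ≤ ρ²=48; F_rep = 6·(-4,-4)/32² = (-0.0234,-0.0234)
o2: d²=389 > ρ²=48 → inactive
o3: d²=293 > ρ²=48 → inactive
F = F_att + ΣF_rep = (24.9766,-3.7734)
Δp = p'−p = (6.2441,-0.9434); α = Δx/Fx = (3197/512) / (3197/128) = 1/4
check: Δy/Fy = (-483/512) / (-483/128) = 1/4 ✓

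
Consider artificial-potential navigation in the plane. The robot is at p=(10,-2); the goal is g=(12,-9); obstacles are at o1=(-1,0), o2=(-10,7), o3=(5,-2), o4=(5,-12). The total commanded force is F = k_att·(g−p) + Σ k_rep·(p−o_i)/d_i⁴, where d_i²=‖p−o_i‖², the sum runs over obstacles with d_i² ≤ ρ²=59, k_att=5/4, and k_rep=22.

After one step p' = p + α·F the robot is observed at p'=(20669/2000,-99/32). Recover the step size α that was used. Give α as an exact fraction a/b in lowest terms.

F_att = 5/4·(g−p) = 5/4·(2,-7) = (2.5000,-8.7500)
o1: d²=125 > ρ²=59 → inactive
o2: d²=481 > ρ²=59 → inactive
o3: d²=25 ≤ ρ²=59; F_rep = 22·(5,0)/25² = (0.1760,0.0000)
o4: d²=125 > ρ²=59 → inactive
F = F_att + ΣF_rep = (2.6760,-8.7500)
Δp = p'−p = (0.3345,-1.0938); α = Δx/Fx = (669/2000) / (669/250) = 1/8
check: Δy/Fy = (-35/32) / (-35/4) = 1/8 ✓

α = 1/8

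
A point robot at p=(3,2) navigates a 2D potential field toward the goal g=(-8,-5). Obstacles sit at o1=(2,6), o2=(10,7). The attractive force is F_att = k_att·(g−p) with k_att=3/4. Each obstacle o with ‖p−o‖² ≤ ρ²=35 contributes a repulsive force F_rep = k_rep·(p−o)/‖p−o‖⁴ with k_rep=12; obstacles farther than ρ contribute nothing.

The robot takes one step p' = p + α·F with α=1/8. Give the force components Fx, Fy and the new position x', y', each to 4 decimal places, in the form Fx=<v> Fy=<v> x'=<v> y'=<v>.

Fx=-8.2085 Fy=-5.4161 x'=1.9739 y'=1.3230

F_att = 3/4·(g−p) = 3/4·(-11,-7) = (-8.2500,-5.2500)
o1: d²=17 ≤ ρ²=35; F_rep = 12·(1,-4)/17² = (0.0415,-0.1661)
o2: d²=74 > ρ²=35 → inactive
F = F_att + ΣF_rep = (-8.2085,-5.4161)
p' = p + 1/8·F = (1.9739,1.3230)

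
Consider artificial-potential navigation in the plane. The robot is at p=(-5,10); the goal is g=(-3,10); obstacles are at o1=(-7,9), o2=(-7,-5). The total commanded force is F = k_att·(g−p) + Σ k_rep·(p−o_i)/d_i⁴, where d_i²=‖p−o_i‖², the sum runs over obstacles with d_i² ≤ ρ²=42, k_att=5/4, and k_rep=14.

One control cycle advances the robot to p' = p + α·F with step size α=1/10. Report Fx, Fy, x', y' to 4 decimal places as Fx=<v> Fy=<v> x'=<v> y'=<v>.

Fx=3.6200 Fy=0.5600 x'=-4.6380 y'=10.0560

F_att = 5/4·(g−p) = 5/4·(2,0) = (2.5000,0.0000)
o1: d²=5 ≤ ρ²=42; F_rep = 14·(2,1)/5² = (1.1200,0.5600)
o2: d²=229 > ρ²=42 → inactive
F = F_att + ΣF_rep = (3.6200,0.5600)
p' = p + 1/10·F = (-4.6380,10.0560)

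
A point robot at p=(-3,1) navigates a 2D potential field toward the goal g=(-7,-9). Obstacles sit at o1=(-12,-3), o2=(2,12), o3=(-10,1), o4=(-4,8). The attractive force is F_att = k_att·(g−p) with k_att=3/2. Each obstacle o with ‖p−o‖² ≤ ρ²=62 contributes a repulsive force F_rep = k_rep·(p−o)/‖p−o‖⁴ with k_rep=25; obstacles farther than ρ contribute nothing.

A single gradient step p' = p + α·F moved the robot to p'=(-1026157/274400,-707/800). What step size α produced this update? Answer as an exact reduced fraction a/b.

F_att = 3/2·(g−p) = 3/2·(-4,-10) = (-6.0000,-15.0000)
o1: d²=97 > ρ²=62 → inactive
o2: d²=146 > ρ²=62 → inactive
o3: d²=49 ≤ ρ²=62; F_rep = 25·(7,0)/49² = (0.0729,0.0000)
o4: d²=50 ≤ ρ²=62; F_rep = 25·(1,-7)/50² = (0.0100,-0.0700)
F = F_att + ΣF_rep = (-5.9171,-15.0700)
Δp = p'−p = (-0.7396,-1.8838); α = Δx/Fx = (-202957/274400) / (-202957/34300) = 1/8
check: Δy/Fy = (-1507/800) / (-1507/100) = 1/8 ✓

α = 1/8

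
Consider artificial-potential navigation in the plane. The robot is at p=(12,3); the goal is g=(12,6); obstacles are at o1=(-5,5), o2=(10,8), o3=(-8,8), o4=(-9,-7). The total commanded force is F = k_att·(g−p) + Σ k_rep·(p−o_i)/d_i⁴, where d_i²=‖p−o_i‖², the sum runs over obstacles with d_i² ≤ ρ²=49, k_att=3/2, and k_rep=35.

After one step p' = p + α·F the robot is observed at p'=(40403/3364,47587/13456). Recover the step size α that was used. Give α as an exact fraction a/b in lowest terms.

α = 1/8

F_att = 3/2·(g−p) = 3/2·(0,3) = (0.0000,4.5000)
o1: d²=293 > ρ²=49 → inactive
o2: d²=29 ≤ ρ²=49; F_rep = 35·(2,-5)/29² = (0.0832,-0.2081)
o3: d²=425 > ρ²=49 → inactive
o4: d²=541 > ρ²=49 → inactive
F = F_att + ΣF_rep = (0.0832,4.2919)
Δp = p'−p = (0.0104,0.5365); α = Δx/Fx = (35/3364) / (70/841) = 1/8
check: Δy/Fy = (7219/13456) / (7219/1682) = 1/8 ✓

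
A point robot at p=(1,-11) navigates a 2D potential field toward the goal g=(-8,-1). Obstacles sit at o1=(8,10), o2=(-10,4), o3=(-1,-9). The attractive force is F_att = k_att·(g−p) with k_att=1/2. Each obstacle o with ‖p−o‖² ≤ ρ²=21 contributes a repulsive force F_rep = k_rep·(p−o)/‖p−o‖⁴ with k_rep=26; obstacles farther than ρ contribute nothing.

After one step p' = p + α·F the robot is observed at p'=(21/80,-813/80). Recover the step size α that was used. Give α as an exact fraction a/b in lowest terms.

α = 1/5

F_att = 1/2·(g−p) = 1/2·(-9,10) = (-4.5000,5.0000)
o1: d²=490 > ρ²=21 → inactive
o2: d²=346 > ρ²=21 → inactive
o3: d²=8 ≤ ρ²=21; F_rep = 26·(2,-2)/8² = (0.8125,-0.8125)
F = F_att + ΣF_rep = (-3.6875,4.1875)
Δp = p'−p = (-0.7375,0.8375); α = Δx/Fx = (-59/80) / (-59/16) = 1/5
check: Δy/Fy = (67/80) / (67/16) = 1/5 ✓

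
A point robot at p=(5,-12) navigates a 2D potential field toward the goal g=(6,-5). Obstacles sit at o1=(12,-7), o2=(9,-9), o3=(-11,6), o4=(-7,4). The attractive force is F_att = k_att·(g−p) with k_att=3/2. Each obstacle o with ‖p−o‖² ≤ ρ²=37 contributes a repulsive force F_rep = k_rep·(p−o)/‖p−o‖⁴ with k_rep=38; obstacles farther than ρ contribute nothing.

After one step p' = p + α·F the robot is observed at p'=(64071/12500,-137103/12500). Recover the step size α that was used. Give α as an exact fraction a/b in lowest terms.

α = 1/10

F_att = 3/2·(g−p) = 3/2·(1,7) = (1.5000,10.5000)
o1: d²=74 > ρ²=37 → inactive
o2: d²=25 ≤ ρ²=37; F_rep = 38·(-4,-3)/25² = (-0.2432,-0.1824)
o3: d²=580 > ρ²=37 → inactive
o4: d²=400 > ρ²=37 → inactive
F = F_att + ΣF_rep = (1.2568,10.3176)
Δp = p'−p = (0.1257,1.0318); α = Δx/Fx = (1571/12500) / (1571/1250) = 1/10
check: Δy/Fy = (12897/12500) / (12897/1250) = 1/10 ✓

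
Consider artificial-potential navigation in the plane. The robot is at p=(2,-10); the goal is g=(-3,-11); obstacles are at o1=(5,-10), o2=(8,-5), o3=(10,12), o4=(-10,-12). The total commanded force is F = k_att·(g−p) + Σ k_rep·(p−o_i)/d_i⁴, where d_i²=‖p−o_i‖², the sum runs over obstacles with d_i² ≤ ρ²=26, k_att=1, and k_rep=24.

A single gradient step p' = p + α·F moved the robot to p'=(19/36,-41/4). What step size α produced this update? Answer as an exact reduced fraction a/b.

α = 1/4

F_att = 1·(g−p) = 1·(-5,-1) = (-5.0000,-1.0000)
o1: d²=9 ≤ ρ²=26; F_rep = 24·(-3,0)/9² = (-0.8889,0.0000)
o2: d²=61 > ρ²=26 → inactive
o3: d²=548 > ρ²=26 → inactive
o4: d²=148 > ρ²=26 → inactive
F = F_att + ΣF_rep = (-5.8889,-1.0000)
Δp = p'−p = (-1.4722,-0.2500); α = Δx/Fx = (-53/36) / (-53/9) = 1/4
check: Δy/Fy = (-1/4) / (-1) = 1/4 ✓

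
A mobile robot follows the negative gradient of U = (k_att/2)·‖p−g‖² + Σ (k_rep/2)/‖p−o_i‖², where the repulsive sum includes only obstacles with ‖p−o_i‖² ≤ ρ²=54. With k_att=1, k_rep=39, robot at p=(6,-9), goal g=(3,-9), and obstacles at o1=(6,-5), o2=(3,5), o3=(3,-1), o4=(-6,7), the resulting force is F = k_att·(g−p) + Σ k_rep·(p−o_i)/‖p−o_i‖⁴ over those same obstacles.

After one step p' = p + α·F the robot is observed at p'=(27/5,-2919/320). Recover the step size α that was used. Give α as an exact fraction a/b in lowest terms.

F_att = 1·(g−p) = 1·(-3,0) = (-3.0000,0.0000)
o1: d²=16 ≤ ρ²=54; F_rep = 39·(0,-4)/16² = (0.0000,-0.6094)
o2: d²=205 > ρ²=54 → inactive
o3: d²=73 > ρ²=54 → inactive
o4: d²=400 > ρ²=54 → inactive
F = F_att + ΣF_rep = (-3.0000,-0.6094)
Δp = p'−p = (-0.6000,-0.1219); α = Δx/Fx = (-3/5) / (-3) = 1/5
check: Δy/Fy = (-39/320) / (-39/64) = 1/5 ✓

α = 1/5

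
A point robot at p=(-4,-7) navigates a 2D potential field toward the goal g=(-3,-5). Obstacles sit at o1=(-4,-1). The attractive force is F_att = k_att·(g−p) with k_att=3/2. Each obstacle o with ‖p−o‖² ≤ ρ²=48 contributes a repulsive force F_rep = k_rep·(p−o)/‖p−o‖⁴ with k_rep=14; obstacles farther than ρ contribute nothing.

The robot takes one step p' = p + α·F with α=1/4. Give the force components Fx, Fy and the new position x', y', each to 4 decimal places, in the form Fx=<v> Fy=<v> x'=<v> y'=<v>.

F_att = 3/2·(g−p) = 3/2·(1,2) = (1.5000,3.0000)
o1: d²=36 ≤ ρ²=48; F_rep = 14·(0,-6)/36² = (0.0000,-0.0648)
F = F_att + ΣF_rep = (1.5000,2.9352)
p' = p + 1/4·F = (-3.6250,-6.2662)

Fx=1.5000 Fy=2.9352 x'=-3.6250 y'=-6.2662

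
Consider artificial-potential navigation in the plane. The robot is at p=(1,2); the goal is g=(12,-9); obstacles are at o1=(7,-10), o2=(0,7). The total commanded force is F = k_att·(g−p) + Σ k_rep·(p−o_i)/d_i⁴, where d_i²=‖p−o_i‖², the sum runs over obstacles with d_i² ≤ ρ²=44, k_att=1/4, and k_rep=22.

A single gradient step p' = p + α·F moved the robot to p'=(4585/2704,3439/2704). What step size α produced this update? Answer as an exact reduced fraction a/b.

α = 1/4

F_att = 1/4·(g−p) = 1/4·(11,-11) = (2.7500,-2.7500)
o1: d²=180 > ρ²=44 → inactive
o2: d²=26 ≤ ρ²=44; F_rep = 22·(1,-5)/26² = (0.0325,-0.1627)
F = F_att + ΣF_rep = (2.7825,-2.9127)
Δp = p'−p = (0.6956,-0.7282); α = Δx/Fx = (1881/2704) / (1881/676) = 1/4
check: Δy/Fy = (-1969/2704) / (-1969/676) = 1/4 ✓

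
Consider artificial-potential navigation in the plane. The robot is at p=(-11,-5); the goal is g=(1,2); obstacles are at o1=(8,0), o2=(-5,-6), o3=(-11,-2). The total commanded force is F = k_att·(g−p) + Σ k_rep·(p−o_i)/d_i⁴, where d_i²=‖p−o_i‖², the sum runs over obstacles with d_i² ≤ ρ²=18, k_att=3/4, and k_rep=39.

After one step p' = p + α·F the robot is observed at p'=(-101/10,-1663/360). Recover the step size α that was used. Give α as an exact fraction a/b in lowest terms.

α = 1/10

F_att = 3/4·(g−p) = 3/4·(12,7) = (9.0000,5.2500)
o1: d²=386 > ρ²=18 → inactive
o2: d²=37 > ρ²=18 → inactive
o3: d²=9 ≤ ρ²=18; F_rep = 39·(0,-3)/9² = (0.0000,-1.4444)
F = F_att + ΣF_rep = (9.0000,3.8056)
Δp = p'−p = (0.9000,0.3806); α = Δx/Fx = (9/10) / (9) = 1/10
check: Δy/Fy = (137/360) / (137/36) = 1/10 ✓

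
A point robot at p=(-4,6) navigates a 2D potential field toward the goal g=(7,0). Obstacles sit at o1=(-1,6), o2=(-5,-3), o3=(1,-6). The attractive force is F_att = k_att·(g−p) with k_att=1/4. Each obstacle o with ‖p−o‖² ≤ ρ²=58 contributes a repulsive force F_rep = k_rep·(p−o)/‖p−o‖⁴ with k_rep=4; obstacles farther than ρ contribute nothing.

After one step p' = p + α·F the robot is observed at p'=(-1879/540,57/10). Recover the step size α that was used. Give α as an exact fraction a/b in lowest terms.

F_att = 1/4·(g−p) = 1/4·(11,-6) = (2.7500,-1.5000)
o1: d²=9 ≤ ρ²=58; F_rep = 4·(-3,0)/9² = (-0.1481,0.0000)
o2: d²=82 > ρ²=58 → inactive
o3: d²=169 > ρ²=58 → inactive
F = F_att + ΣF_rep = (2.6019,-1.5000)
Δp = p'−p = (0.5204,-0.3000); α = Δx/Fx = (281/540) / (281/108) = 1/5
check: Δy/Fy = (-3/10) / (-3/2) = 1/5 ✓

α = 1/5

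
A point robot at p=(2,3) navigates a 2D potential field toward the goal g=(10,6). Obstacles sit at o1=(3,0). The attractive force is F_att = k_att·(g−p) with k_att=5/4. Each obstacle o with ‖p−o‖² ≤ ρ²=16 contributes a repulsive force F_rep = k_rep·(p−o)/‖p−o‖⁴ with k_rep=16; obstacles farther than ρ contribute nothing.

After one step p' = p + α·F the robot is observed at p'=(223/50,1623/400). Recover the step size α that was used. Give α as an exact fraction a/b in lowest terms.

α = 1/4

F_att = 5/4·(g−p) = 5/4·(8,3) = (10.0000,3.7500)
o1: d²=10 ≤ ρ²=16; F_rep = 16·(-1,3)/10² = (-0.1600,0.4800)
F = F_att + ΣF_rep = (9.8400,4.2300)
Δp = p'−p = (2.4600,1.0575); α = Δx/Fx = (123/50) / (246/25) = 1/4
check: Δy/Fy = (423/400) / (423/100) = 1/4 ✓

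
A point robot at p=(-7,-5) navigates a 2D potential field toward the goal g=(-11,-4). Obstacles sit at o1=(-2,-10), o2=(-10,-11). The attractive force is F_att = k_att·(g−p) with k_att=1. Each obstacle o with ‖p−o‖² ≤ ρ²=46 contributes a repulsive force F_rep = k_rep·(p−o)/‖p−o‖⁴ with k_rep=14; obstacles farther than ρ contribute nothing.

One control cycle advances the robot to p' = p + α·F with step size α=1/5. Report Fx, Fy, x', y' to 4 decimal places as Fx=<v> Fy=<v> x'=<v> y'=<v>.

F_att = 1·(g−p) = 1·(-4,1) = (-4.0000,1.0000)
o1: d²=50 > ρ²=46 → inactive
o2: d²=45 ≤ ρ²=46; F_rep = 14·(3,6)/45² = (0.0207,0.0415)
F = F_att + ΣF_rep = (-3.9793,1.0415)
p' = p + 1/5·F = (-7.7959,-4.7917)

Fx=-3.9793 Fy=1.0415 x'=-7.7959 y'=-4.7917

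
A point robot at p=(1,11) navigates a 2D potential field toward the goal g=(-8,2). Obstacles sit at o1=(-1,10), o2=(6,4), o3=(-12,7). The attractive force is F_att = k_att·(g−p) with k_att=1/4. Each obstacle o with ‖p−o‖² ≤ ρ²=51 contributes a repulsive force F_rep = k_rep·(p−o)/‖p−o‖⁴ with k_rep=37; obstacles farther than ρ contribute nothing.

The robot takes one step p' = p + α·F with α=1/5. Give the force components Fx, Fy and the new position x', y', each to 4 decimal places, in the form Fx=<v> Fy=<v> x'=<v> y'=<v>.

Fx=0.7100 Fy=-0.7700 x'=1.1420 y'=10.8460

F_att = 1/4·(g−p) = 1/4·(-9,-9) = (-2.2500,-2.2500)
o1: d²=5 ≤ ρ²=51; F_rep = 37·(2,1)/5² = (2.9600,1.4800)
o2: d²=74 > ρ²=51 → inactive
o3: d²=185 > ρ²=51 → inactive
F = F_att + ΣF_rep = (0.7100,-0.7700)
p' = p + 1/5·F = (1.1420,10.8460)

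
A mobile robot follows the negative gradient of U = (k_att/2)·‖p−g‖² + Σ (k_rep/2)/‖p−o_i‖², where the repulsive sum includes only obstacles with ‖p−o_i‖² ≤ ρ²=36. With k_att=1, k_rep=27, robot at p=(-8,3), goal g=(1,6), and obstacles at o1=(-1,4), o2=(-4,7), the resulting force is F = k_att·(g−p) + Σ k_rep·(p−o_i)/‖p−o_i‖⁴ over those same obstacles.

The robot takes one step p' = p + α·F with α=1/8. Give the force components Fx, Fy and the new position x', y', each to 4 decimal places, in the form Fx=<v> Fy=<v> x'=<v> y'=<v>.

Fx=8.8945 Fy=2.8945 x'=-6.8882 y'=3.3618

F_att = 1·(g−p) = 1·(9,3) = (9.0000,3.0000)
o1: d²=50 > ρ²=36 → inactive
o2: d²=32 ≤ ρ²=36; F_rep = 27·(-4,-4)/32² = (-0.1055,-0.1055)
F = F_att + ΣF_rep = (8.8945,2.8945)
p' = p + 1/8·F = (-6.8882,3.3618)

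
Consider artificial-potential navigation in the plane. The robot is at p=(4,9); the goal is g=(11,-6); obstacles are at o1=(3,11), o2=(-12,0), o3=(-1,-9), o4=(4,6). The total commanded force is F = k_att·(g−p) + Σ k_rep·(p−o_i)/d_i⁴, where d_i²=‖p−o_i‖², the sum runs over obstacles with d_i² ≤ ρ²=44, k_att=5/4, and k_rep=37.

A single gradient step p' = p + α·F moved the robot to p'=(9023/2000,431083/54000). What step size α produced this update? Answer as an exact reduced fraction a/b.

α = 1/20

F_att = 5/4·(g−p) = 5/4·(7,-15) = (8.7500,-18.7500)
o1: d²=5 ≤ ρ²=44; F_rep = 37·(1,-2)/5² = (1.4800,-2.9600)
o2: d²=337 > ρ²=44 → inactive
o3: d²=349 > ρ²=44 → inactive
o4: d²=9 ≤ ρ²=44; F_rep = 37·(0,3)/9² = (0.0000,1.3704)
F = F_att + ΣF_rep = (10.2300,-20.3396)
Δp = p'−p = (0.5115,-1.0170); α = Δx/Fx = (1023/2000) / (1023/100) = 1/20
check: Δy/Fy = (-54917/54000) / (-54917/2700) = 1/20 ✓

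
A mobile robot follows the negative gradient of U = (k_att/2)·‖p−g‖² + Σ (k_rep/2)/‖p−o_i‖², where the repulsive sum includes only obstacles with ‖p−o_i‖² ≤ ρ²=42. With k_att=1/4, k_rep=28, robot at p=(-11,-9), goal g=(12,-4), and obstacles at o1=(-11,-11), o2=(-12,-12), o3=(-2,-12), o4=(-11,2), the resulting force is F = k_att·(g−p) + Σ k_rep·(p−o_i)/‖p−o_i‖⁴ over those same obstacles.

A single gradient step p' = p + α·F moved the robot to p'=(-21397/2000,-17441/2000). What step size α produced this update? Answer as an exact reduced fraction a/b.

α = 1/20

F_att = 1/4·(g−p) = 1/4·(23,5) = (5.7500,1.2500)
o1: d²=4 ≤ ρ²=42; F_rep = 28·(0,2)/4² = (0.0000,3.5000)
o2: d²=10 ≤ ρ²=42; F_rep = 28·(1,3)/10² = (0.2800,0.8400)
o3: d²=90 > ρ²=42 → inactive
o4: d²=121 > ρ²=42 → inactive
F = F_att + ΣF_rep = (6.0300,5.5900)
Δp = p'−p = (0.3015,0.2795); α = Δx/Fx = (603/2000) / (603/100) = 1/20
check: Δy/Fy = (559/2000) / (559/100) = 1/20 ✓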